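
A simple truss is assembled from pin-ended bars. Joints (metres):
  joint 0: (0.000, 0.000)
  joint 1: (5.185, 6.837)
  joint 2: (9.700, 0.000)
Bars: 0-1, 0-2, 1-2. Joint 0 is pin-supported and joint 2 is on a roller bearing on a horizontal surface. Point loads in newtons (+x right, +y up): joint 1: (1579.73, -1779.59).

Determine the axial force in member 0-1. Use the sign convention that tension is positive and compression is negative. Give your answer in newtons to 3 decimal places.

N=3 nodes, M=3 members, R=3 reactions → 2N=6, M+R=6
member 0 (0-1): L=8.5807, (cx,cy)=(0.6043,0.7968)
member 1 (0-2): L=9.7000, (cx,cy)=(1.0000,0.0000)
member 2 (1-2): L=8.1933, (cx,cy)=(0.5511,-0.8345)
solve A·x = −loads:
  F[0-1] = +357.8507 N (tension)
  F[0-2] = +1363.4946 N (tension)
  F[1-2] = -2474.3056 N (compression)
  Rx@0 = -1579.7300 N
  Ry@0 = -285.1304 N
  Ry@2 = +2064.7204 N

357.851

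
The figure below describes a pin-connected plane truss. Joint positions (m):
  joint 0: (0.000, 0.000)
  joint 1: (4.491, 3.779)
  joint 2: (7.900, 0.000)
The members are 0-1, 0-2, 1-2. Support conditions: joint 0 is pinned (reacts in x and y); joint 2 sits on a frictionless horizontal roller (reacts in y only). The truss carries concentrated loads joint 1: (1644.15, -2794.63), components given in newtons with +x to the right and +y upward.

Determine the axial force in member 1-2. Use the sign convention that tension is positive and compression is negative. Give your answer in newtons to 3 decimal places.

-3198.802

N=3 nodes, M=3 members, R=3 reactions → 2N=6, M+R=6
member 0 (0-1): L=5.8694, (cx,cy)=(0.7652,0.6438)
member 1 (0-2): L=7.9000, (cx,cy)=(1.0000,0.0000)
member 2 (1-2): L=5.0894, (cx,cy)=(0.6698,-0.7425)
solve A·x = −loads:
  F[0-1] = -651.4737 N (compression)
  F[0-2] = +2142.6278 N (tension)
  F[1-2] = -3198.8023 N (compression)
  Rx@0 = -1644.1500 N
  Ry@0 = +419.4495 N
  Ry@2 = +2375.1805 N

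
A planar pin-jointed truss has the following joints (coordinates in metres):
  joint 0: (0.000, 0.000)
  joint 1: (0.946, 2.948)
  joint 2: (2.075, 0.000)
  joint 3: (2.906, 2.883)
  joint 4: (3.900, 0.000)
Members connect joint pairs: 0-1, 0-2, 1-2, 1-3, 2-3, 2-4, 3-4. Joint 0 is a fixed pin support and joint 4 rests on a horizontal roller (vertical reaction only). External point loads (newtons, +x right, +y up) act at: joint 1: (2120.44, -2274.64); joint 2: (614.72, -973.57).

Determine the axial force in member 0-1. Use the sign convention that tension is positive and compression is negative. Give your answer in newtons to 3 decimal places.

N=5 nodes, M=7 members, R=3 reactions → 2N=10, M+R=10
member 0 (0-1): L=3.0961, (cx,cy)=(0.3055,0.9522)
member 1 (0-2): L=2.0750, (cx,cy)=(1.0000,0.0000)
member 2 (1-2): L=3.1568, (cx,cy)=(0.3576,-0.9339)
member 3 (1-3): L=1.9611, (cx,cy)=(0.9995,-0.0331)
member 4 (2-3): L=3.0004, (cx,cy)=(0.2770,0.9609)
member 5 (2-4): L=1.8250, (cx,cy)=(1.0000,0.0000)
member 6 (3-4): L=3.0495, (cx,cy)=(0.3260,-0.9454)
solve A·x = −loads:
  F[0-1] = -604.5515 N (compression)
  F[0-2] = +2919.8802 N (tension)
  F[1-2] = -1759.8226 N (compression)
  F[1-3] = -1676.6961 N (compression)
  F[2-3] = +2723.5414 N (tension)
  F[2-4] = +921.4481 N (tension)
  F[3-4] = -2826.9593 N (compression)
  Rx@0 = -2735.1600 N
  Ry@0 = +575.6397 N
  Ry@4 = +2672.5703 N

-604.552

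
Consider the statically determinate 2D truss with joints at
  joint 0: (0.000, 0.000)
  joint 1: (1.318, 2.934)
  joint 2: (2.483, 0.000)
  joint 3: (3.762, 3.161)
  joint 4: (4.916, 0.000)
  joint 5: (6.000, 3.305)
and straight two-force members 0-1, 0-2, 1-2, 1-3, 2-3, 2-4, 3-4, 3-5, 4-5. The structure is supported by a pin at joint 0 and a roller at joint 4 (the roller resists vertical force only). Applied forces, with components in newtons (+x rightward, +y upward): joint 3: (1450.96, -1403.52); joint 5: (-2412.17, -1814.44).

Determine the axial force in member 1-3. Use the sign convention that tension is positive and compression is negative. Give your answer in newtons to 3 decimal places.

N=6 nodes, M=9 members, R=3 reactions → 2N=12, M+R=12
member 0 (0-1): L=3.2164, (cx,cy)=(0.4098,0.9122)
member 1 (0-2): L=2.4830, (cx,cy)=(1.0000,0.0000)
member 2 (1-2): L=3.1568, (cx,cy)=(0.3690,-0.9294)
member 3 (1-3): L=2.4545, (cx,cy)=(0.9957,0.0925)
member 4 (2-3): L=3.4100, (cx,cy)=(0.3751,0.9270)
member 5 (2-4): L=2.4330, (cx,cy)=(1.0000,0.0000)
member 6 (3-4): L=3.3651, (cx,cy)=(0.3429,-0.9394)
member 7 (3-5): L=2.2426, (cx,cy)=(0.9979,0.0642)
member 8 (4-5): L=3.4782, (cx,cy)=(0.3117,0.9502)
solve A·x = −loads:
  F[0-1] = -677.5935 N (compression)
  F[0-2] = -683.5526 N (compression)
  F[1-2] = +614.6213 N (tension)
  F[1-3] = -506.6492 N (compression)
  F[2-3] = -616.2259 N (compression)
  F[2-4] = -225.5989 N (compression)
  F[3-4] = -963.2766 N (compression)
  F[3-5] = -1860.0676 N (compression)
  F[4-5] = -1783.8470 N (compression)
  Rx@0 = +961.2100 N
  Ry@0 = +618.0932 N
  Ry@4 = +2599.8668 N

-506.649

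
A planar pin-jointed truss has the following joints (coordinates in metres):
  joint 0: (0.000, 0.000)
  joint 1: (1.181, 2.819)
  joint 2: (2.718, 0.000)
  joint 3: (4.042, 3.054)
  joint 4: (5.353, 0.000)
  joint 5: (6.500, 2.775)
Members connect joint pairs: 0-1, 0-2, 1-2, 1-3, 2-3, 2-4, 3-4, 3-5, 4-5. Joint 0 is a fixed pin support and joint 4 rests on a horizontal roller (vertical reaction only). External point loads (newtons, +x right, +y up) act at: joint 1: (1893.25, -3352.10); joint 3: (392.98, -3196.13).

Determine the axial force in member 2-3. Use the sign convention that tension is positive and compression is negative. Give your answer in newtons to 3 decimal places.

N=6 nodes, M=9 members, R=3 reactions → 2N=12, M+R=12
member 0 (0-1): L=3.0564, (cx,cy)=(0.3864,0.9223)
member 1 (0-2): L=2.7180, (cx,cy)=(1.0000,0.0000)
member 2 (1-2): L=3.2108, (cx,cy)=(0.4787,-0.8780)
member 3 (1-3): L=2.8706, (cx,cy)=(0.9966,0.0819)
member 4 (2-3): L=3.3286, (cx,cy)=(0.3978,0.9175)
member 5 (2-4): L=2.6350, (cx,cy)=(1.0000,0.0000)
member 6 (3-4): L=3.3235, (cx,cy)=(0.3945,-0.9189)
member 7 (3-5): L=2.4738, (cx,cy)=(0.9936,-0.1128)
member 8 (4-5): L=3.0027, (cx,cy)=(0.3820,0.9242)
solve A·x = −loads:
  F[0-1] = -2357.1621 N (compression)
  F[0-2] = +3197.0457 N (tension)
  F[1-2] = -1535.3149 N (compression)
  F[1-3] = -2076.0797 N (compression)
  F[2-3] = +1469.1978 N (tension)
  F[2-4] = +1877.7045 N (tension)
  F[3-4] = -4760.1423 N (compression)
  F[3-5] = +0.0000 N (tension)
  F[4-5] = -0.0000 N (compression)
  Rx@0 = -2286.2300 N
  Ry@0 = +2174.0809 N
  Ry@4 = +4374.1491 N

1469.198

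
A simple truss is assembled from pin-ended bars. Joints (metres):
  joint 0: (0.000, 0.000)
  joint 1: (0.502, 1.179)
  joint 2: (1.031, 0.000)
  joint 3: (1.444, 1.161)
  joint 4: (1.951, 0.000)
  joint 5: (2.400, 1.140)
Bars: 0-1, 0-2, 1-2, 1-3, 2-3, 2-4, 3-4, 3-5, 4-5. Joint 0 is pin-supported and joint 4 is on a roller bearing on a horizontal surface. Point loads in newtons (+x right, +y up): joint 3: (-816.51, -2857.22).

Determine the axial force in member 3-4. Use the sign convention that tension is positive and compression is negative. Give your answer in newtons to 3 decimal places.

N=6 nodes, M=9 members, R=3 reactions → 2N=12, M+R=12
member 0 (0-1): L=1.2814, (cx,cy)=(0.3918,0.9201)
member 1 (0-2): L=1.0310, (cx,cy)=(1.0000,0.0000)
member 2 (1-2): L=1.2922, (cx,cy)=(0.4094,-0.9124)
member 3 (1-3): L=0.9422, (cx,cy)=(0.9998,-0.0191)
member 4 (2-3): L=1.2323, (cx,cy)=(0.3352,0.9422)
member 5 (2-4): L=0.9200, (cx,cy)=(1.0000,0.0000)
member 6 (3-4): L=1.2669, (cx,cy)=(0.4002,-0.9164)
member 7 (3-5): L=0.9562, (cx,cy)=(0.9998,-0.0220)
member 8 (4-5): L=1.2252, (cx,cy)=(0.3665,0.9304)
solve A·x = −loads:
  F[0-1] = -1335.0980 N (compression)
  F[0-2] = -293.4827 N (compression)
  F[1-2] = +1369.0590 N (tension)
  F[1-3] = -1083.6725 N (compression)
  F[2-3] = -1325.7658 N (compression)
  F[2-4] = +711.3001 N (tension)
  F[3-4] = -1777.3723 N (compression)
  F[3-5] = -0.0000 N (compression)
  F[4-5] = +0.0000 N (tension)
  Rx@0 = +816.5100 N
  Ry@0 = +1228.3848 N
  Ry@4 = +1628.8352 N

-1777.372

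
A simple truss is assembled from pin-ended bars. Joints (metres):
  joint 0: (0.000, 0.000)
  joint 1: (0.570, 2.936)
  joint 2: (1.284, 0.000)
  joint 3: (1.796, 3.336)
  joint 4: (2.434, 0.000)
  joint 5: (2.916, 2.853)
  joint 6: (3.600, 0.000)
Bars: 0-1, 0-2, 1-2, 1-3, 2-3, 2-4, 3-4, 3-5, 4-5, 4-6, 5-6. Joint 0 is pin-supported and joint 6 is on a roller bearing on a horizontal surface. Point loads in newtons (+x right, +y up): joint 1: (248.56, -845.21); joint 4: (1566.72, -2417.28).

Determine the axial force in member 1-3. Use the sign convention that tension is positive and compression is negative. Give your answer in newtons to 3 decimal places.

-592.403

N=7 nodes, M=11 members, R=3 reactions → 2N=14, M+R=14
member 0 (0-1): L=2.9908, (cx,cy)=(0.1906,0.9817)
member 1 (0-2): L=1.2840, (cx,cy)=(1.0000,0.0000)
member 2 (1-2): L=3.0216, (cx,cy)=(0.2363,-0.9717)
member 3 (1-3): L=1.2896, (cx,cy)=(0.9507,0.3102)
member 4 (2-3): L=3.3751, (cx,cy)=(0.1517,0.9884)
member 5 (2-4): L=1.1500, (cx,cy)=(1.0000,0.0000)
member 6 (3-4): L=3.3965, (cx,cy)=(0.1878,-0.9822)
member 7 (3-5): L=1.2197, (cx,cy)=(0.9183,-0.3960)
member 8 (4-5): L=2.8934, (cx,cy)=(0.1666,0.9860)
member 9 (4-6): L=1.1660, (cx,cy)=(1.0000,0.0000)
member 10 (5-6): L=2.9338, (cx,cy)=(0.2331,-0.9724)
solve A·x = −loads:
  F[0-1] = -1315.7165 N (compression)
  F[0-2] = +2066.0335 N (tension)
  F[1-2] = +270.2984 N (tension)
  F[1-3] = -592.4025 N (compression)
  F[2-3] = -265.7188 N (compression)
  F[2-4] = +2170.2151 N (tension)
  F[3-4] = +784.1259 N (tension)
  F[3-5] = -817.6266 N (compression)
  F[4-5] = +1670.4531 N (tension)
  F[4-6] = +472.5160 N (tension)
  F[5-6] = -2026.7402 N (compression)
  Rx@0 = -1815.2800 N
  Ry@0 = +1291.6007 N
  Ry@6 = +1970.8893 N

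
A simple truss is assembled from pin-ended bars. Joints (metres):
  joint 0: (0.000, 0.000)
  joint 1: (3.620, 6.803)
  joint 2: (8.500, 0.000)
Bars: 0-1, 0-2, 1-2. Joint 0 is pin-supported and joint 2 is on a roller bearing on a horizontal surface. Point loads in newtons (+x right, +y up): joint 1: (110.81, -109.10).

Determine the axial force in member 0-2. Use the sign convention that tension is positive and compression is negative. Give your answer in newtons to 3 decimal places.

96.948

N=3 nodes, M=3 members, R=3 reactions → 2N=6, M+R=6
member 0 (0-1): L=7.7062, (cx,cy)=(0.4698,0.8828)
member 1 (0-2): L=8.5000, (cx,cy)=(1.0000,0.0000)
member 2 (1-2): L=8.3723, (cx,cy)=(0.5829,-0.8126)
solve A·x = −loads:
  F[0-1] = +29.5094 N (tension)
  F[0-2] = +96.9479 N (tension)
  F[1-2] = -166.3269 N (compression)
  Rx@0 = -110.8100 N
  Ry@0 = -26.0509 N
  Ry@2 = +135.1509 N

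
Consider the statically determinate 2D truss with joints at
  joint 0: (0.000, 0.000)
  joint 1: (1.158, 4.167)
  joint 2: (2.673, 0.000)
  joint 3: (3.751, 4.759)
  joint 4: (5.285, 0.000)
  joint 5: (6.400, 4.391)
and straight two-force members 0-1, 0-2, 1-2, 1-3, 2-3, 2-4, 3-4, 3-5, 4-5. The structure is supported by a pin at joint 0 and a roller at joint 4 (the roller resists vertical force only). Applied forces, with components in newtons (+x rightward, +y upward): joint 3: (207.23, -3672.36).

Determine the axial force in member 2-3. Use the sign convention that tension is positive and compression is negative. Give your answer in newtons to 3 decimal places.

-779.674

N=6 nodes, M=9 members, R=3 reactions → 2N=12, M+R=12
member 0 (0-1): L=4.3249, (cx,cy)=(0.2678,0.9635)
member 1 (0-2): L=2.6730, (cx,cy)=(1.0000,0.0000)
member 2 (1-2): L=4.4339, (cx,cy)=(0.3417,-0.9398)
member 3 (1-3): L=2.6597, (cx,cy)=(0.9749,0.2226)
member 4 (2-3): L=4.8796, (cx,cy)=(0.2209,0.9753)
member 5 (2-4): L=2.6120, (cx,cy)=(1.0000,0.0000)
member 6 (3-4): L=5.0001, (cx,cy)=(0.3068,-0.9518)
member 7 (3-5): L=2.6744, (cx,cy)=(0.9905,-0.1376)
member 8 (4-5): L=4.5304, (cx,cy)=(0.2461,0.9692)
solve A·x = −loads:
  F[0-1] = -912.6397 N (compression)
  F[0-2] = +451.5904 N (tension)
  F[1-2] = +809.1075 N (tension)
  F[1-3] = -534.2246 N (compression)
  F[2-3] = -779.6743 N (compression)
  F[2-4] = +900.2999 N (tension)
  F[3-4] = -2934.5573 N (compression)
  F[3-5] = +0.0000 N (tension)
  F[4-5] = -0.0000 N (compression)
  Rx@0 = -207.2300 N
  Ry@0 = +879.3174 N
  Ry@4 = +2793.0426 N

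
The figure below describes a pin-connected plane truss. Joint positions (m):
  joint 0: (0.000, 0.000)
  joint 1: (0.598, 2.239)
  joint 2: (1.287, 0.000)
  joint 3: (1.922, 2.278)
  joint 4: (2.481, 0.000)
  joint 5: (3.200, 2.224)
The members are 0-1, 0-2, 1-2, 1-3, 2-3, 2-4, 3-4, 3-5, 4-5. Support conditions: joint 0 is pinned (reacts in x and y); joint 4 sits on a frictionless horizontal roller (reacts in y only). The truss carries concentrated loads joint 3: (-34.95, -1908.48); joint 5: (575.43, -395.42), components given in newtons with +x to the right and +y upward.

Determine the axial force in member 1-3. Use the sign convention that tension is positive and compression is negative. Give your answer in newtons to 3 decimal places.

95.926

N=6 nodes, M=9 members, R=3 reactions → 2N=12, M+R=12
member 0 (0-1): L=2.3175, (cx,cy)=(0.2580,0.9661)
member 1 (0-2): L=1.2870, (cx,cy)=(1.0000,0.0000)
member 2 (1-2): L=2.3426, (cx,cy)=(0.2941,-0.9558)
member 3 (1-3): L=1.3246, (cx,cy)=(0.9996,0.0294)
member 4 (2-3): L=2.3648, (cx,cy)=(0.2685,0.9633)
member 5 (2-4): L=1.1940, (cx,cy)=(1.0000,0.0000)
member 6 (3-4): L=2.3456, (cx,cy)=(0.2383,-0.9712)
member 7 (3-5): L=1.2791, (cx,cy)=(0.9991,-0.0422)
member 8 (4-5): L=2.3373, (cx,cy)=(0.3076,0.9515)
solve A·x = −loads:
  F[0-1] = +174.2221 N (tension)
  F[0-2] = +495.5240 N (tension)
  F[1-2] = -173.1564 N (compression)
  F[1-3] = +95.9257 N (tension)
  F[2-3] = +171.8072 N (tension)
  F[2-4] = +398.4629 N (tension)
  F[3-4] = -2168.6017 N (compression)
  F[3-5] = +694.4076 N (tension)
  F[4-5] = -384.7618 N (compression)
  Rx@0 = -540.4800 N
  Ry@0 = -168.3220 N
  Ry@4 = +2472.2220 N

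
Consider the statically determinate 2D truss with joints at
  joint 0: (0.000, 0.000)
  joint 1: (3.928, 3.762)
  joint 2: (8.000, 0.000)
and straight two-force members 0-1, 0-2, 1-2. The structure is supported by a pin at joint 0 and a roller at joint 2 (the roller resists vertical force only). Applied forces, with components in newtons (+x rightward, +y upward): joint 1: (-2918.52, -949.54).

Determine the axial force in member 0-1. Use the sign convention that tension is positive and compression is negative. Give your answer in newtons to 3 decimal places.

N=3 nodes, M=3 members, R=3 reactions → 2N=6, M+R=6
member 0 (0-1): L=5.4389, (cx,cy)=(0.7222,0.6917)
member 1 (0-2): L=8.0000, (cx,cy)=(1.0000,0.0000)
member 2 (1-2): L=5.5438, (cx,cy)=(0.7345,-0.6786)
solve A·x = −loads:
  F[0-1] = -2682.9536 N (compression)
  F[0-2] = -980.8843 N (compression)
  F[1-2] = +1335.4214 N (tension)
  Rx@0 = +2918.5200 N
  Ry@0 = +1855.7499 N
  Ry@2 = -906.2099 N

-2682.954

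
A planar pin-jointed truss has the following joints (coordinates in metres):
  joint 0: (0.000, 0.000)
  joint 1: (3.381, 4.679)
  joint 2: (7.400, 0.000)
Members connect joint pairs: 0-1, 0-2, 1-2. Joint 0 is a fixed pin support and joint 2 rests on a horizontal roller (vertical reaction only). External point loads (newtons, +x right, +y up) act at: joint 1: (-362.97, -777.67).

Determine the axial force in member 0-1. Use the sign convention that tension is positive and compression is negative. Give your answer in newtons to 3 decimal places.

N=3 nodes, M=3 members, R=3 reactions → 2N=6, M+R=6
member 0 (0-1): L=5.7727, (cx,cy)=(0.5857,0.8105)
member 1 (0-2): L=7.4000, (cx,cy)=(1.0000,0.0000)
member 2 (1-2): L=6.1681, (cx,cy)=(0.6516,-0.7586)
solve A·x = −loads:
  F[0-1] = -804.2364 N (compression)
  F[0-2] = +108.0605 N (tension)
  F[1-2] = -165.8441 N (compression)
  Rx@0 = +362.9700 N
  Ry@0 = +651.8638 N
  Ry@2 = +125.8062 N

-804.236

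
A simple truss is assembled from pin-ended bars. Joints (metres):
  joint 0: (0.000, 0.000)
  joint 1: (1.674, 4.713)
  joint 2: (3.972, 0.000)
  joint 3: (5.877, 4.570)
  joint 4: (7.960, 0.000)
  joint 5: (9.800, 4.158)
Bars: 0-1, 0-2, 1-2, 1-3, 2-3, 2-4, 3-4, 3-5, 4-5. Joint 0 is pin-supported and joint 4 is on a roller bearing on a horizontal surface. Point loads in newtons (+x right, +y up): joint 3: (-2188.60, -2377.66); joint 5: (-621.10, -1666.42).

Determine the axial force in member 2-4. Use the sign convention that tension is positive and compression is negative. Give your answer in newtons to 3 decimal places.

-471.823

N=6 nodes, M=9 members, R=3 reactions → 2N=12, M+R=12
member 0 (0-1): L=5.0015, (cx,cy)=(0.3347,0.9423)
member 1 (0-2): L=3.9720, (cx,cy)=(1.0000,0.0000)
member 2 (1-2): L=5.2434, (cx,cy)=(0.4383,-0.8988)
member 3 (1-3): L=4.2054, (cx,cy)=(0.9994,-0.0340)
member 4 (2-3): L=4.9512, (cx,cy)=(0.3848,0.9230)
member 5 (2-4): L=3.9880, (cx,cy)=(1.0000,0.0000)
member 6 (3-4): L=5.0223, (cx,cy)=(0.4147,-0.9099)
member 7 (3-5): L=3.9446, (cx,cy)=(0.9945,-0.1044)
member 8 (4-5): L=4.5469, (cx,cy)=(0.4047,0.9145)
solve A·x = −loads:
  F[0-1] = -1929.2205 N (compression)
  F[0-2] = -2163.9861 N (compression)
  F[1-2] = +2081.5127 N (tension)
  F[1-3] = -1558.8713 N (compression)
  F[2-3] = -2027.0026 N (compression)
  F[2-4] = -471.8232 N (compression)
  F[3-4] = -627.9376 N (compression)
  F[3-5] = +111.7702 N (tension)
  F[4-5] = -1809.5268 N (compression)
  Rx@0 = +2809.7000 N
  Ry@0 = +1817.9509 N
  Ry@4 = +2226.1291 N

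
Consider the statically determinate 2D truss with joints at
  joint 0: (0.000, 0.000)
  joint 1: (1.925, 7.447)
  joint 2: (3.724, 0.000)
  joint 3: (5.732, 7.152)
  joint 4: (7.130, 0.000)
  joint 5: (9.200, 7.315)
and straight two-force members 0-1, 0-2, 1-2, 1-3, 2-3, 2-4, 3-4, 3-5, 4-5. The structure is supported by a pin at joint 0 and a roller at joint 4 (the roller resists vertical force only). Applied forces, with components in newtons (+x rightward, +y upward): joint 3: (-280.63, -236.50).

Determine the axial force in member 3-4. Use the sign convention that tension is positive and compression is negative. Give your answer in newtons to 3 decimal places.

93.096

N=6 nodes, M=9 members, R=3 reactions → 2N=12, M+R=12
member 0 (0-1): L=7.6918, (cx,cy)=(0.2503,0.9682)
member 1 (0-2): L=3.7240, (cx,cy)=(1.0000,0.0000)
member 2 (1-2): L=7.6612, (cx,cy)=(0.2348,-0.9720)
member 3 (1-3): L=3.8184, (cx,cy)=(0.9970,-0.0773)
member 4 (2-3): L=7.4285, (cx,cy)=(0.2703,0.9628)
member 5 (2-4): L=3.4060, (cx,cy)=(1.0000,0.0000)
member 6 (3-4): L=7.2874, (cx,cy)=(0.1918,-0.9814)
member 7 (3-5): L=3.4718, (cx,cy)=(0.9989,0.0469)
member 8 (4-5): L=7.6022, (cx,cy)=(0.2723,0.9622)
solve A·x = −loads:
  F[0-1] = -338.6439 N (compression)
  F[0-2] = -195.8785 N (compression)
  F[1-2] = +350.6178 N (tension)
  F[1-3] = -167.5841 N (compression)
  F[2-3] = -353.9921 N (compression)
  F[2-4] = -17.8595 N (compression)
  F[3-4] = +93.0963 N (tension)
  F[3-5] = +0.0000 N (tension)
  F[4-5] = -0.0000 N (compression)
  Rx@0 = +280.6300 N
  Ry@0 = +327.8671 N
  Ry@4 = -91.3671 N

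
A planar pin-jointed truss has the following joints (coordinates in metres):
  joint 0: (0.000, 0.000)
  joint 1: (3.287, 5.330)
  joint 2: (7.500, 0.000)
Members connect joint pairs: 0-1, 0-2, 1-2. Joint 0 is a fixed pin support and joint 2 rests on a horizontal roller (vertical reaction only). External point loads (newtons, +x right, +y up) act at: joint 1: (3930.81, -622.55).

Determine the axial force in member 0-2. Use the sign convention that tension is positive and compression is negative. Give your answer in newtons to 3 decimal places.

2423.731

N=3 nodes, M=3 members, R=3 reactions → 2N=6, M+R=6
member 0 (0-1): L=6.2620, (cx,cy)=(0.5249,0.8512)
member 1 (0-2): L=7.5000, (cx,cy)=(1.0000,0.0000)
member 2 (1-2): L=6.7940, (cx,cy)=(0.6201,-0.7845)
solve A·x = −loads:
  F[0-1] = +2871.1306 N (tension)
  F[0-2] = +2423.7306 N (tension)
  F[1-2] = -3908.5678 N (compression)
  Rx@0 = -3930.8100 N
  Ry@0 = -2443.7886 N
  Ry@2 = +3066.3386 N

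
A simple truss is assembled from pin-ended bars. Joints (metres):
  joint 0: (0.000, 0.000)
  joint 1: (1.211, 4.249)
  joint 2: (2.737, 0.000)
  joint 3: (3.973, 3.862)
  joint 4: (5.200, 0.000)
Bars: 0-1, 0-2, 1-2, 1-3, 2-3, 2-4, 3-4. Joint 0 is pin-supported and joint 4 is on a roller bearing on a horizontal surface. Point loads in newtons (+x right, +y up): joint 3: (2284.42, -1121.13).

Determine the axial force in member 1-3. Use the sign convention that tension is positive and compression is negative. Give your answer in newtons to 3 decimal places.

N=5 nodes, M=7 members, R=3 reactions → 2N=10, M+R=10
member 0 (0-1): L=4.4182, (cx,cy)=(0.2741,0.9617)
member 1 (0-2): L=2.7370, (cx,cy)=(1.0000,0.0000)
member 2 (1-2): L=4.5147, (cx,cy)=(0.3380,-0.9411)
member 3 (1-3): L=2.7890, (cx,cy)=(0.9903,-0.1388)
member 4 (2-3): L=4.0550, (cx,cy)=(0.3048,0.9524)
member 5 (2-4): L=2.4630, (cx,cy)=(1.0000,0.0000)
member 6 (3-4): L=4.0522, (cx,cy)=(0.3028,-0.9531)
solve A·x = −loads:
  F[0-1] = +1489.1057 N (tension)
  F[0-2] = +1876.2661 N (tension)
  F[1-2] = -1666.2484 N (compression)
  F[1-3] = +980.8440 N (tension)
  F[2-3] = +1646.5340 N (tension)
  F[2-4] = +811.1822 N (tension)
  F[3-4] = -2678.9710 N (compression)
  Rx@0 = -2284.4200 N
  Ry@0 = -1432.0776 N
  Ry@4 = +2553.2076 N

980.844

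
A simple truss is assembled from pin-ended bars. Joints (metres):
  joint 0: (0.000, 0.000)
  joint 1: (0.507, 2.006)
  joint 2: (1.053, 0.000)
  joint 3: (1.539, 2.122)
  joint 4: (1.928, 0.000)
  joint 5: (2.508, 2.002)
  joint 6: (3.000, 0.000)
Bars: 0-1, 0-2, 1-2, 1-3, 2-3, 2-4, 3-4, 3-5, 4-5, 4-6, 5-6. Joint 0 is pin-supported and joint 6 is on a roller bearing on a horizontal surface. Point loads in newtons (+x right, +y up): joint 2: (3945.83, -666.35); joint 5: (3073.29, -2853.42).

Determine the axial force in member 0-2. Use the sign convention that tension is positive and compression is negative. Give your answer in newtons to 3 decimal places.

6728.344

N=7 nodes, M=11 members, R=3 reactions → 2N=14, M+R=14
member 0 (0-1): L=2.0691, (cx,cy)=(0.2450,0.9695)
member 1 (0-2): L=1.0530, (cx,cy)=(1.0000,0.0000)
member 2 (1-2): L=2.0790, (cx,cy)=(0.2626,-0.9649)
member 3 (1-3): L=1.0385, (cx,cy)=(0.9937,0.1117)
member 4 (2-3): L=2.1769, (cx,cy)=(0.2232,0.9748)
member 5 (2-4): L=0.8750, (cx,cy)=(1.0000,0.0000)
member 6 (3-4): L=2.1574, (cx,cy)=(0.1803,-0.9836)
member 7 (3-5): L=0.9764, (cx,cy)=(0.9924,-0.1229)
member 8 (4-5): L=2.0843, (cx,cy)=(0.2783,0.9605)
member 9 (4-6): L=1.0720, (cx,cy)=(1.0000,0.0000)
member 10 (5-6): L=2.0616, (cx,cy)=(0.2387,-0.9711)
solve A·x = −loads:
  F[0-1] = +1186.6637 N (tension)
  F[0-2] = +6728.3439 N (tension)
  F[1-2] = -1124.0782 N (compression)
  F[1-3] = +589.6818 N (tension)
  F[2-3] = +1796.3057 N (tension)
  F[2-4] = +2086.2752 N (tension)
  F[3-4] = -2017.1737 N (compression)
  F[3-5] = +1361.0554 N (tension)
  F[4-5] = +2065.6986 N (tension)
  F[4-6] = +1147.7354 N (tension)
  F[5-6] = -4809.2198 N (compression)
  Rx@0 = -7019.1200 N
  Ry@0 = -1150.4868 N
  Ry@6 = +4670.2568 N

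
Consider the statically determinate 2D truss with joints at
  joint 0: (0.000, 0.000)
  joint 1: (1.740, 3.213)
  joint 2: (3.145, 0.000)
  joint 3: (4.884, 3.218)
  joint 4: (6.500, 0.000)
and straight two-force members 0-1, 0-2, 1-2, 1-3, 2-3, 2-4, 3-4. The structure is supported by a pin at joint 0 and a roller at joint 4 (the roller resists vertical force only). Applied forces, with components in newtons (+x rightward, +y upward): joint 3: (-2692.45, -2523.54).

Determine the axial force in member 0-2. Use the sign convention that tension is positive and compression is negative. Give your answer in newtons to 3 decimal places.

N=5 nodes, M=7 members, R=3 reactions → 2N=10, M+R=10
member 0 (0-1): L=3.6539, (cx,cy)=(0.4762,0.8793)
member 1 (0-2): L=3.1450, (cx,cy)=(1.0000,0.0000)
member 2 (1-2): L=3.5068, (cx,cy)=(0.4007,-0.9162)
member 3 (1-3): L=3.1440, (cx,cy)=(1.0000,0.0016)
member 4 (2-3): L=3.6578, (cx,cy)=(0.4754,0.8798)
member 5 (2-4): L=3.3550, (cx,cy)=(1.0000,0.0000)
member 6 (3-4): L=3.6010, (cx,cy)=(0.4488,-0.8936)
solve A·x = −loads:
  F[0-1] = -2229.3675 N (compression)
  F[0-2] = -1630.8167 N (compression)
  F[1-2] = +2136.2678 N (tension)
  F[1-3] = -1917.5405 N (compression)
  F[2-3] = -2224.8264 N (compression)
  F[2-4] = +282.8147 N (tension)
  F[3-4] = -630.2024 N (compression)
  Rx@0 = +2692.4500 N
  Ry@0 = +1960.3607 N
  Ry@4 = +563.1793 N

-1630.817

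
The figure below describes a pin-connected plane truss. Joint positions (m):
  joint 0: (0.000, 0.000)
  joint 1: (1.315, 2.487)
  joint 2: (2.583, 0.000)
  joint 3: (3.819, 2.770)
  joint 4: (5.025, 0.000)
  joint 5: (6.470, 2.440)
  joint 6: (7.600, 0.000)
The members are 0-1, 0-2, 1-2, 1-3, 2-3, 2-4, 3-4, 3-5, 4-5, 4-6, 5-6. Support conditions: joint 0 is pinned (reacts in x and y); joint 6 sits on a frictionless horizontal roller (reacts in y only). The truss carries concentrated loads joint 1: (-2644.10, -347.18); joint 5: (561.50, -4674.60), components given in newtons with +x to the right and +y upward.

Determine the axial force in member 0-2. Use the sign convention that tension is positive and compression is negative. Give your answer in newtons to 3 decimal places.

-1201.109

N=7 nodes, M=11 members, R=3 reactions → 2N=14, M+R=14
member 0 (0-1): L=2.8133, (cx,cy)=(0.4674,0.8840)
member 1 (0-2): L=2.5830, (cx,cy)=(1.0000,0.0000)
member 2 (1-2): L=2.7916, (cx,cy)=(0.4542,-0.8909)
member 3 (1-3): L=2.5199, (cx,cy)=(0.9937,0.1123)
member 4 (2-3): L=3.0332, (cx,cy)=(0.4075,0.9132)
member 5 (2-4): L=2.4420, (cx,cy)=(1.0000,0.0000)
member 6 (3-4): L=3.0211, (cx,cy)=(0.3992,-0.9169)
member 7 (3-5): L=2.6715, (cx,cy)=(0.9923,-0.1235)
member 8 (4-5): L=2.8358, (cx,cy)=(0.5096,0.8604)
member 9 (4-6): L=2.5750, (cx,cy)=(1.0000,0.0000)
member 10 (5-6): L=2.6890, (cx,cy)=(0.4202,-0.9074)
solve A·x = −loads:
  F[0-1] = -1885.8229 N (compression)
  F[0-2] = -1201.1091 N (compression)
  F[1-2] = +1612.3037 N (tension)
  F[1-3] = +1036.8262 N (tension)
  F[2-3] = -1572.8912 N (compression)
  F[2-4] = +172.1608 N (tension)
  F[3-4] = +1466.2240 N (tension)
  F[3-5] = -197.4693 N (compression)
  F[4-5] = -1562.3926 N (compression)
  F[4-6] = +1553.5908 N (tension)
  F[5-6] = -3696.9396 N (compression)
  Rx@0 = +2082.6000 N
  Ry@0 = +1667.1238 N
  Ry@6 = +3354.6562 N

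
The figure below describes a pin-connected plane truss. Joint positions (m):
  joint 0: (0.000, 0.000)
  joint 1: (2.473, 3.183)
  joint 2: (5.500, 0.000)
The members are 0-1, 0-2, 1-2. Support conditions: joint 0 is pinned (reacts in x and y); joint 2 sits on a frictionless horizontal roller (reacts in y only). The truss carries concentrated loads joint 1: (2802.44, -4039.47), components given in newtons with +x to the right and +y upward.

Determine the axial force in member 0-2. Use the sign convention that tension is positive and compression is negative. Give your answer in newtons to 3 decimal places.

N=3 nodes, M=3 members, R=3 reactions → 2N=6, M+R=6
member 0 (0-1): L=4.0308, (cx,cy)=(0.6135,0.7897)
member 1 (0-2): L=5.5000, (cx,cy)=(1.0000,0.0000)
member 2 (1-2): L=4.3925, (cx,cy)=(0.6891,-0.7246)
solve A·x = −loads:
  F[0-1] = -761.4913 N (compression)
  F[0-2] = +3269.6365 N (tension)
  F[1-2] = -4744.6113 N (compression)
  Rx@0 = -2802.4400 N
  Ry@0 = +601.3289 N
  Ry@2 = +3438.1411 N

3269.637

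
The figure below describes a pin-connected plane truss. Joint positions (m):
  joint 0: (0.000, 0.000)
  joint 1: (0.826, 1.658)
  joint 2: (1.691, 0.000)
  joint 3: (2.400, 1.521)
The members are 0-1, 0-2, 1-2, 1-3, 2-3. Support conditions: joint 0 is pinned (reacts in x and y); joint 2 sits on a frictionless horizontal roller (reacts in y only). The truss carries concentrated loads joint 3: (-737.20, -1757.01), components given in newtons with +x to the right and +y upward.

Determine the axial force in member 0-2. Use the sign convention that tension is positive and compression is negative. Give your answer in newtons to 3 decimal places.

N=4 nodes, M=5 members, R=3 reactions → 2N=8, M+R=8
member 0 (0-1): L=1.8524, (cx,cy)=(0.4459,0.8951)
member 1 (0-2): L=1.6910, (cx,cy)=(1.0000,0.0000)
member 2 (1-2): L=1.8701, (cx,cy)=(0.4625,-0.8866)
member 3 (1-3): L=1.5800, (cx,cy)=(0.9962,-0.0867)
member 4 (2-3): L=1.6781, (cx,cy)=(0.4225,0.9064)
solve A·x = −loads:
  F[0-1] = +82.2155 N (tension)
  F[0-2] = -773.8613 N (compression)
  F[1-2] = -90.7205 N (compression)
  F[1-3] = +78.9211 N (tension)
  F[2-3] = -1930.9717 N (compression)
  Rx@0 = +737.2000 N
  Ry@0 = -73.5889 N
  Ry@2 = +1830.5989 N

-773.861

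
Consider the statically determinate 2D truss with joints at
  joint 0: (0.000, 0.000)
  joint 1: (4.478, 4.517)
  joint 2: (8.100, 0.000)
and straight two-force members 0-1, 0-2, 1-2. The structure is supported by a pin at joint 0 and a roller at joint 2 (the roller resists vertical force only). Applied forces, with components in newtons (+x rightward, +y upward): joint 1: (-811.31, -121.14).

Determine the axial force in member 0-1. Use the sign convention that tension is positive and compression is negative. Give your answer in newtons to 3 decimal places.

-713.354

N=3 nodes, M=3 members, R=3 reactions → 2N=6, M+R=6
member 0 (0-1): L=6.3605, (cx,cy)=(0.7040,0.7102)
member 1 (0-2): L=8.1000, (cx,cy)=(1.0000,0.0000)
member 2 (1-2): L=5.7898, (cx,cy)=(0.6256,-0.7802)
solve A·x = −loads:
  F[0-1] = -713.3538 N (compression)
  F[0-2] = -309.0845 N (compression)
  F[1-2] = +494.0772 N (tension)
  Rx@0 = +811.3100 N
  Ry@0 = +506.5995 N
  Ry@2 = -385.4595 N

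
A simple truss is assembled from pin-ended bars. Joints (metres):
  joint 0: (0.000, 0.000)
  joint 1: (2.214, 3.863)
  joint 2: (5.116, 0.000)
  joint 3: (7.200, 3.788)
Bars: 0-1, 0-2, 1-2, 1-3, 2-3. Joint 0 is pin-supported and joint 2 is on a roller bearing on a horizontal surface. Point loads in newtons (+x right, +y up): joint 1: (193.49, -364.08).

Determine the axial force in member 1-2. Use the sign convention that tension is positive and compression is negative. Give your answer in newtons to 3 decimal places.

-379.799

N=4 nodes, M=5 members, R=3 reactions → 2N=8, M+R=8
member 0 (0-1): L=4.4525, (cx,cy)=(0.4973,0.8676)
member 1 (0-2): L=5.1160, (cx,cy)=(1.0000,0.0000)
member 2 (1-2): L=4.8316, (cx,cy)=(0.6006,-0.7995)
member 3 (1-3): L=4.9866, (cx,cy)=(0.9999,-0.0150)
member 4 (2-3): L=4.3234, (cx,cy)=(0.4820,0.8762)
solve A·x = −loads:
  F[0-1] = -69.6398 N (compression)
  F[0-2] = +228.1184 N (tension)
  F[1-2] = -379.7993 N (compression)
  F[1-3] = -0.0000 N (compression)
  F[2-3] = +0.0000 N (tension)
  Rx@0 = -193.4900 N
  Ry@0 = +60.4199 N
  Ry@2 = +303.6601 N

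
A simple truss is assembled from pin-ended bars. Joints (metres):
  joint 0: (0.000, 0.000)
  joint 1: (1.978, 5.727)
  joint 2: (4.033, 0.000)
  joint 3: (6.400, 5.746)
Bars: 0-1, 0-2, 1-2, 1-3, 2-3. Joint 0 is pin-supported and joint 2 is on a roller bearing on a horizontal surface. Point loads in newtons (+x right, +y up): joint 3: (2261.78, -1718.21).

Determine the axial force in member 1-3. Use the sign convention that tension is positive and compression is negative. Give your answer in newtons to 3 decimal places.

N=4 nodes, M=5 members, R=3 reactions → 2N=8, M+R=8
member 0 (0-1): L=6.0590, (cx,cy)=(0.3265,0.9452)
member 1 (0-2): L=4.0330, (cx,cy)=(1.0000,0.0000)
member 2 (1-2): L=6.0845, (cx,cy)=(0.3377,-0.9412)
member 3 (1-3): L=4.4220, (cx,cy)=(1.0000,0.0043)
member 4 (2-3): L=6.2144, (cx,cy)=(0.3809,0.9246)
solve A·x = −loads:
  F[0-1] = +4476.1335 N (tension)
  F[0-2] = +800.5078 N (tension)
  F[1-2] = -4481.4456 N (compression)
  F[1-3] = +2974.8701 N (tension)
  F[2-3] = -1872.1089 N (compression)
  Rx@0 = -2261.7800 N
  Ry@0 = -4230.8929 N
  Ry@2 = +5949.1029 N

2974.870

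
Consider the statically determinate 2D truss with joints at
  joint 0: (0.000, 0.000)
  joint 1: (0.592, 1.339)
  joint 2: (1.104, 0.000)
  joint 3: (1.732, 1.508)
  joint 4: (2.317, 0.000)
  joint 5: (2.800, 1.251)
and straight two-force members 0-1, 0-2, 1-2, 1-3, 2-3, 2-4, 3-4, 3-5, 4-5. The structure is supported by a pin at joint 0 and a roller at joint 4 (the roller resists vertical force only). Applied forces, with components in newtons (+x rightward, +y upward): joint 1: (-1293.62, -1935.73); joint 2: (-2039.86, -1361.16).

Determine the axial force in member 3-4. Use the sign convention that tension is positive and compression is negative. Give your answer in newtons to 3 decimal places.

-424.283

N=6 nodes, M=9 members, R=3 reactions → 2N=12, M+R=12
member 0 (0-1): L=1.4640, (cx,cy)=(0.4044,0.9146)
member 1 (0-2): L=1.1040, (cx,cy)=(1.0000,0.0000)
member 2 (1-2): L=1.4335, (cx,cy)=(0.3572,-0.9340)
member 3 (1-3): L=1.1525, (cx,cy)=(0.9892,0.1466)
member 4 (2-3): L=1.6335, (cx,cy)=(0.3844,0.9231)
member 5 (2-4): L=1.2130, (cx,cy)=(1.0000,0.0000)
member 6 (3-4): L=1.6175, (cx,cy)=(0.3617,-0.9323)
member 7 (3-5): L=1.0985, (cx,cy)=(0.9722,-0.2340)
member 8 (4-5): L=1.3410, (cx,cy)=(0.3602,0.9329)
solve A·x = −loads:
  F[0-1] = -3172.2430 N (compression)
  F[0-2] = -2050.7417 N (compression)
  F[1-2] = +979.9594 N (tension)
  F[1-3] = -342.8221 N (compression)
  F[2-3] = +482.9487 N (tension)
  F[2-4] = +153.4505 N (tension)
  F[3-4] = -424.2827 N (compression)
  F[3-5] = +0.0000 N (tension)
  F[4-5] = -0.0000 N (compression)
  Rx@0 = +3333.4800 N
  Ry@0 = +2901.3287 N
  Ry@4 = +395.5613 N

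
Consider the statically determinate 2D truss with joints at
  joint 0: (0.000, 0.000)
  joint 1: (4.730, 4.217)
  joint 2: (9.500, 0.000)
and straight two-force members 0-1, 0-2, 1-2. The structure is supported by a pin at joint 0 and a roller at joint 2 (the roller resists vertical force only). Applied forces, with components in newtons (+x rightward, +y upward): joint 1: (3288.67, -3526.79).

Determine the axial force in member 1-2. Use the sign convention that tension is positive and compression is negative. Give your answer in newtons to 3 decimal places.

N=3 nodes, M=3 members, R=3 reactions → 2N=6, M+R=6
member 0 (0-1): L=6.3369, (cx,cy)=(0.7464,0.6655)
member 1 (0-2): L=9.5000, (cx,cy)=(1.0000,0.0000)
member 2 (1-2): L=6.3668, (cx,cy)=(0.7492,-0.6623)
solve A·x = −loads:
  F[0-1] = -467.3337 N (compression)
  F[0-2] = +3637.4994 N (tension)
  F[1-2] = -4855.1755 N (compression)
  Rx@0 = -3288.6700 N
  Ry@0 = +310.9965 N
  Ry@2 = +3215.7935 N

-4855.176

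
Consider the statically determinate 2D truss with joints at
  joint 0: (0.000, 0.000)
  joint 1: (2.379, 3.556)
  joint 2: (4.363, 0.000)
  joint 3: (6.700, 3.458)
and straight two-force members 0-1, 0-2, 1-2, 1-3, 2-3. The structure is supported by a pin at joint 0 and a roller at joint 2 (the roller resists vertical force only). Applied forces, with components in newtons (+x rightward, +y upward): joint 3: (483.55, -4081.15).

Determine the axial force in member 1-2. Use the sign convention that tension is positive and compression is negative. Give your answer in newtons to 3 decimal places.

-3025.037

N=4 nodes, M=5 members, R=3 reactions → 2N=8, M+R=8
member 0 (0-1): L=4.2784, (cx,cy)=(0.5560,0.8312)
member 1 (0-2): L=4.3630, (cx,cy)=(1.0000,0.0000)
member 2 (1-2): L=4.0720, (cx,cy)=(0.4872,-0.8733)
member 3 (1-3): L=4.3221, (cx,cy)=(0.9997,-0.0227)
member 4 (2-3): L=4.1736, (cx,cy)=(0.5599,0.8285)
solve A·x = −loads:
  F[0-1] = +3091.2327 N (tension)
  F[0-2] = -1235.3235 N (compression)
  F[1-2] = -3025.0366 N (compression)
  F[1-3] = +3193.5735 N (tension)
  F[2-3] = -4838.3637 N (compression)
  Rx@0 = -483.5500 N
  Ry@0 = -2569.2788 N
  Ry@2 = +6650.4288 N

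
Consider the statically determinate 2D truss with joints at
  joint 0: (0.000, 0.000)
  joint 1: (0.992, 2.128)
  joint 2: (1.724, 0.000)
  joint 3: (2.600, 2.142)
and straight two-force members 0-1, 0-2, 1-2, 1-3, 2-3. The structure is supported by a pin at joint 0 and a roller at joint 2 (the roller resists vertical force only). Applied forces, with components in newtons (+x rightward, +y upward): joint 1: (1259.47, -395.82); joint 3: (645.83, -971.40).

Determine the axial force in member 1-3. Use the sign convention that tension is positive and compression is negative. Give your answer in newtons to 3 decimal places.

N=4 nodes, M=5 members, R=3 reactions → 2N=8, M+R=8
member 0 (0-1): L=2.3479, (cx,cy)=(0.4225,0.9064)
member 1 (0-2): L=1.7240, (cx,cy)=(1.0000,0.0000)
member 2 (1-2): L=2.2504, (cx,cy)=(0.3253,-0.9456)
member 3 (1-3): L=1.6081, (cx,cy)=(1.0000,0.0087)
member 4 (2-3): L=2.3142, (cx,cy)=(0.3785,0.9256)
solve A·x = −loads:
  F[0-1] = +2959.7116 N (tension)
  F[0-2] = +654.7853 N (tension)
  F[1-2] = -3245.7723 N (compression)
  F[1-3] = +1046.8643 N (tension)
  F[2-3] = -1059.3416 N (compression)
  Rx@0 = -1905.3000 N
  Ry@0 = -2682.5558 N
  Ry@2 = +4049.7758 N

1046.864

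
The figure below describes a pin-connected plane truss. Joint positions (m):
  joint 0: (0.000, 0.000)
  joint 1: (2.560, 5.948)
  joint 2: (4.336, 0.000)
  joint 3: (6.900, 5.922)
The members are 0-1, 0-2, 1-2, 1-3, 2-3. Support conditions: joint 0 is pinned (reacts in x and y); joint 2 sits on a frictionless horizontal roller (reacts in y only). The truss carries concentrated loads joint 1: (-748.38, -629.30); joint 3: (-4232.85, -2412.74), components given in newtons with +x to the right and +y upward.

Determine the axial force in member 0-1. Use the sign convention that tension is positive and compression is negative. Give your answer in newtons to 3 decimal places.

-6138.852

N=4 nodes, M=5 members, R=3 reactions → 2N=8, M+R=8
member 0 (0-1): L=6.4755, (cx,cy)=(0.3953,0.9185)
member 1 (0-2): L=4.3360, (cx,cy)=(1.0000,0.0000)
member 2 (1-2): L=6.2075, (cx,cy)=(0.2861,-0.9582)
member 3 (1-3): L=4.3401, (cx,cy)=(1.0000,-0.0060)
member 4 (2-3): L=6.4532, (cx,cy)=(0.3973,0.9177)
solve A·x = −loads:
  F[0-1] = -6138.8524 N (compression)
  F[0-2] = -2554.3249 N (compression)
  F[1-2] = +5247.8854 N (tension)
  F[1-3] = -3180.0346 N (compression)
  F[2-3] = -2649.9332 N (compression)
  Rx@0 = +4981.2300 N
  Ry@0 = +5638.7623 N
  Ry@2 = -2596.7223 N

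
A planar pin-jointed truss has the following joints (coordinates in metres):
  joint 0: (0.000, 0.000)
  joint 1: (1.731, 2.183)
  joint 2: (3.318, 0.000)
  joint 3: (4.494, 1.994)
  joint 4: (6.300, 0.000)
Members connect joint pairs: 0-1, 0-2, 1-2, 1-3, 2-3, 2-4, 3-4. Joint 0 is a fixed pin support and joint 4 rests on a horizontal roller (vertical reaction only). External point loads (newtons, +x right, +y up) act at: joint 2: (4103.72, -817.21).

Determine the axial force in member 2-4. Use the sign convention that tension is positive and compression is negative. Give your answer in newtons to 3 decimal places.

389.818

N=5 nodes, M=7 members, R=3 reactions → 2N=10, M+R=10
member 0 (0-1): L=2.7860, (cx,cy)=(0.6213,0.7836)
member 1 (0-2): L=3.3180, (cx,cy)=(1.0000,0.0000)
member 2 (1-2): L=2.6989, (cx,cy)=(0.5880,-0.8088)
member 3 (1-3): L=2.7695, (cx,cy)=(0.9977,-0.0682)
member 4 (2-3): L=2.3150, (cx,cy)=(0.5080,0.8614)
member 5 (2-4): L=2.9820, (cx,cy)=(1.0000,0.0000)
member 6 (3-4): L=2.6903, (cx,cy)=(0.6713,-0.7412)
solve A·x = −loads:
  F[0-1] = -493.6619 N (compression)
  F[0-2] = +4410.4414 N (tension)
  F[1-2] = +530.5492 N (tension)
  F[1-3] = -620.1394 N (compression)
  F[2-3] = +450.5409 N (tension)
  F[2-4] = +389.8182 N (tension)
  F[3-4] = -580.6893 N (compression)
  Rx@0 = -4103.7200 N
  Ry@0 = +386.8127 N
  Ry@4 = +430.3973 N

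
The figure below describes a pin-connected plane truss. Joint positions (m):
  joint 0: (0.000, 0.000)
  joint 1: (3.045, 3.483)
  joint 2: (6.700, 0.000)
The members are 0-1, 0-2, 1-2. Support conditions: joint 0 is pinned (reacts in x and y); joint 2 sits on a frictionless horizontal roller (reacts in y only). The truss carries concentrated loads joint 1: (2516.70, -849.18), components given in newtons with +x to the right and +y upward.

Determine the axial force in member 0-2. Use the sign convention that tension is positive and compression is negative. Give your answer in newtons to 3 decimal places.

N=3 nodes, M=3 members, R=3 reactions → 2N=6, M+R=6
member 0 (0-1): L=4.6264, (cx,cy)=(0.6582,0.7529)
member 1 (0-2): L=6.7000, (cx,cy)=(1.0000,0.0000)
member 2 (1-2): L=5.0488, (cx,cy)=(0.7239,-0.6899)
solve A·x = −loads:
  F[0-1] = +1122.4718 N (tension)
  F[0-2] = +1777.9079 N (tension)
  F[1-2] = -2455.8932 N (compression)
  Rx@0 = -2516.7000 N
  Ry@0 = -845.0617 N
  Ry@2 = +1694.2417 N

1777.908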